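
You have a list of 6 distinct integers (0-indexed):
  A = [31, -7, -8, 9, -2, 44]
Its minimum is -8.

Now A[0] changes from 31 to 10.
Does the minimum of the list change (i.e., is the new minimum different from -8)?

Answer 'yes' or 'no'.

Answer: no

Derivation:
Old min = -8
Change: A[0] 31 -> 10
Changed element was NOT the min; min changes only if 10 < -8.
New min = -8; changed? no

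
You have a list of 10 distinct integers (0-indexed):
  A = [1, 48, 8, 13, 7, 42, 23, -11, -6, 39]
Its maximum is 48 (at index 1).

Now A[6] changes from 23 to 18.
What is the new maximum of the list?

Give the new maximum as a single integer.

Answer: 48

Derivation:
Old max = 48 (at index 1)
Change: A[6] 23 -> 18
Changed element was NOT the old max.
  New max = max(old_max, new_val) = max(48, 18) = 48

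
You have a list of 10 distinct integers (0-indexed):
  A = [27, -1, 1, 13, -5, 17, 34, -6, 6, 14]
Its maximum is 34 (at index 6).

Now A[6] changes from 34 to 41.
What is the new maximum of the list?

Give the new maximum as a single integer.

Old max = 34 (at index 6)
Change: A[6] 34 -> 41
Changed element WAS the max -> may need rescan.
  Max of remaining elements: 27
  New max = max(41, 27) = 41

Answer: 41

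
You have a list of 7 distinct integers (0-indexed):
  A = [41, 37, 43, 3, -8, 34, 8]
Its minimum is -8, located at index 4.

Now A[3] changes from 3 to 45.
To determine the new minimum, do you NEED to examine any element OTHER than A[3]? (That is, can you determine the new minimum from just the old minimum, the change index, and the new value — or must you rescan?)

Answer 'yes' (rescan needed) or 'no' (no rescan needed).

Old min = -8 at index 4
Change at index 3: 3 -> 45
Index 3 was NOT the min. New min = min(-8, 45). No rescan of other elements needed.
Needs rescan: no

Answer: no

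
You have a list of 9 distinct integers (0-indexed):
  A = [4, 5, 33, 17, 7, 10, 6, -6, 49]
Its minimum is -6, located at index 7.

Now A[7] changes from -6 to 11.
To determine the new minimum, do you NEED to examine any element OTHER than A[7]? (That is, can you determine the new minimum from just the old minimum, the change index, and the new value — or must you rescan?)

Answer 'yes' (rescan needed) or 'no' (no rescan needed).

Old min = -6 at index 7
Change at index 7: -6 -> 11
Index 7 WAS the min and new value 11 > old min -6. Must rescan other elements to find the new min.
Needs rescan: yes

Answer: yes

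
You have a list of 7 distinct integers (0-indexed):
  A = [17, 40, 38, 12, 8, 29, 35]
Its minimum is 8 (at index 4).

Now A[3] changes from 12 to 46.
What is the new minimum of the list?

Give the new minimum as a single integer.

Answer: 8

Derivation:
Old min = 8 (at index 4)
Change: A[3] 12 -> 46
Changed element was NOT the old min.
  New min = min(old_min, new_val) = min(8, 46) = 8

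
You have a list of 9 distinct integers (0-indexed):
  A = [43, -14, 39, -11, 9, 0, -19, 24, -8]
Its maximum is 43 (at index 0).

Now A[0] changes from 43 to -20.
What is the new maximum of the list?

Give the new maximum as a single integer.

Answer: 39

Derivation:
Old max = 43 (at index 0)
Change: A[0] 43 -> -20
Changed element WAS the max -> may need rescan.
  Max of remaining elements: 39
  New max = max(-20, 39) = 39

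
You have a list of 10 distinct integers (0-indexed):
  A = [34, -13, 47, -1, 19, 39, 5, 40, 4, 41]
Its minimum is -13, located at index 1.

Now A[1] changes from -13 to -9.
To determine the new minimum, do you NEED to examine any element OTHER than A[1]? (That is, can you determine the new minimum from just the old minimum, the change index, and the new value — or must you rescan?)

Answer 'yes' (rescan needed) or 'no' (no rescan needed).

Answer: yes

Derivation:
Old min = -13 at index 1
Change at index 1: -13 -> -9
Index 1 WAS the min and new value -9 > old min -13. Must rescan other elements to find the new min.
Needs rescan: yes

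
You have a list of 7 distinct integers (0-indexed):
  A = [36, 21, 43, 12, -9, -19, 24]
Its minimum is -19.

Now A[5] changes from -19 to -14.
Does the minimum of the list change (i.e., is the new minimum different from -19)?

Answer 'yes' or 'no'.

Answer: yes

Derivation:
Old min = -19
Change: A[5] -19 -> -14
Changed element was the min; new min must be rechecked.
New min = -14; changed? yes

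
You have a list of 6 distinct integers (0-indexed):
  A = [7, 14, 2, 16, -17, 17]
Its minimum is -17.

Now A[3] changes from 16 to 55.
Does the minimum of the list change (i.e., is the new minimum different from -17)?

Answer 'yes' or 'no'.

Old min = -17
Change: A[3] 16 -> 55
Changed element was NOT the min; min changes only if 55 < -17.
New min = -17; changed? no

Answer: no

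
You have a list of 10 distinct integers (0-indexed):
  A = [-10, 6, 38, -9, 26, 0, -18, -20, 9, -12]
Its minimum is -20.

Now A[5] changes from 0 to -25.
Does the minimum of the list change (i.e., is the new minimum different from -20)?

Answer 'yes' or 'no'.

Answer: yes

Derivation:
Old min = -20
Change: A[5] 0 -> -25
Changed element was NOT the min; min changes only if -25 < -20.
New min = -25; changed? yes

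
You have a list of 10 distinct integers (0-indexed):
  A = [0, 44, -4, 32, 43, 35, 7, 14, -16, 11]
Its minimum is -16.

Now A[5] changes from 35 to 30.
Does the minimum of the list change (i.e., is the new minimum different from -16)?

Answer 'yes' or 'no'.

Answer: no

Derivation:
Old min = -16
Change: A[5] 35 -> 30
Changed element was NOT the min; min changes only if 30 < -16.
New min = -16; changed? no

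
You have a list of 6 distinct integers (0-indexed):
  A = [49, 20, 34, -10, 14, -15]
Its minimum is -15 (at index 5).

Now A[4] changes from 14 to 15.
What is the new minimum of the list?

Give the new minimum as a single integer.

Answer: -15

Derivation:
Old min = -15 (at index 5)
Change: A[4] 14 -> 15
Changed element was NOT the old min.
  New min = min(old_min, new_val) = min(-15, 15) = -15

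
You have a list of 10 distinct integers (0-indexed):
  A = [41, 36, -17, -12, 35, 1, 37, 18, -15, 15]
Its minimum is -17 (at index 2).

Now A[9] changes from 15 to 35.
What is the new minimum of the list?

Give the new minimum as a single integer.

Old min = -17 (at index 2)
Change: A[9] 15 -> 35
Changed element was NOT the old min.
  New min = min(old_min, new_val) = min(-17, 35) = -17

Answer: -17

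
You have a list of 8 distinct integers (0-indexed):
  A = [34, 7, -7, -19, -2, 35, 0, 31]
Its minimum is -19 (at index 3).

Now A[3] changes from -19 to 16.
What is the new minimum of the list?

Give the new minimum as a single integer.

Answer: -7

Derivation:
Old min = -19 (at index 3)
Change: A[3] -19 -> 16
Changed element WAS the min. Need to check: is 16 still <= all others?
  Min of remaining elements: -7
  New min = min(16, -7) = -7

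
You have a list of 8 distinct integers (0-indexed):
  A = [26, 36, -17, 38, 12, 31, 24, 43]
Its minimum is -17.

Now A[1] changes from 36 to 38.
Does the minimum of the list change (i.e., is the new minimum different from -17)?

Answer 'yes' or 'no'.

Answer: no

Derivation:
Old min = -17
Change: A[1] 36 -> 38
Changed element was NOT the min; min changes only if 38 < -17.
New min = -17; changed? no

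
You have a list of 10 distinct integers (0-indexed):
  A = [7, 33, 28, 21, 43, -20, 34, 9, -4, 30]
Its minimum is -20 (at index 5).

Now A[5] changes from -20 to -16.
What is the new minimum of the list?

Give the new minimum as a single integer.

Old min = -20 (at index 5)
Change: A[5] -20 -> -16
Changed element WAS the min. Need to check: is -16 still <= all others?
  Min of remaining elements: -4
  New min = min(-16, -4) = -16

Answer: -16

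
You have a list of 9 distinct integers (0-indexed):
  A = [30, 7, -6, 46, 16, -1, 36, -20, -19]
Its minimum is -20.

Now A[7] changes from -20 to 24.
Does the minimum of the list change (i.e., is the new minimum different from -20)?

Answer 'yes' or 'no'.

Old min = -20
Change: A[7] -20 -> 24
Changed element was the min; new min must be rechecked.
New min = -19; changed? yes

Answer: yes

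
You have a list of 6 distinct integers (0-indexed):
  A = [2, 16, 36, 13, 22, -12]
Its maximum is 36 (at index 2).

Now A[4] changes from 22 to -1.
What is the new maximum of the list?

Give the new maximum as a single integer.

Answer: 36

Derivation:
Old max = 36 (at index 2)
Change: A[4] 22 -> -1
Changed element was NOT the old max.
  New max = max(old_max, new_val) = max(36, -1) = 36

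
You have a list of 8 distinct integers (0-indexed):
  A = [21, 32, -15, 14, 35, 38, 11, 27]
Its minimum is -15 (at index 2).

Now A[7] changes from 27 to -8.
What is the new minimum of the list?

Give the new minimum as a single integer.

Answer: -15

Derivation:
Old min = -15 (at index 2)
Change: A[7] 27 -> -8
Changed element was NOT the old min.
  New min = min(old_min, new_val) = min(-15, -8) = -15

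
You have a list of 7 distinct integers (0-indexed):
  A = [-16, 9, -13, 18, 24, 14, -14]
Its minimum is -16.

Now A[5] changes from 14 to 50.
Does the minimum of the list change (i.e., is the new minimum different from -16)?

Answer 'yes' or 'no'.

Answer: no

Derivation:
Old min = -16
Change: A[5] 14 -> 50
Changed element was NOT the min; min changes only if 50 < -16.
New min = -16; changed? no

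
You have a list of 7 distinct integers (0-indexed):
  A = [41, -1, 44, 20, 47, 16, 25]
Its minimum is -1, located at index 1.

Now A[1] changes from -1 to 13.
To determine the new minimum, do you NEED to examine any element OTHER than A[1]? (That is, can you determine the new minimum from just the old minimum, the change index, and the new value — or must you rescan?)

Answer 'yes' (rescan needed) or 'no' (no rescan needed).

Old min = -1 at index 1
Change at index 1: -1 -> 13
Index 1 WAS the min and new value 13 > old min -1. Must rescan other elements to find the new min.
Needs rescan: yes

Answer: yes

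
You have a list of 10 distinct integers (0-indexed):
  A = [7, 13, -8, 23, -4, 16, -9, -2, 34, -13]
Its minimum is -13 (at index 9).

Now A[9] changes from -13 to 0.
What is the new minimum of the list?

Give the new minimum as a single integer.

Old min = -13 (at index 9)
Change: A[9] -13 -> 0
Changed element WAS the min. Need to check: is 0 still <= all others?
  Min of remaining elements: -9
  New min = min(0, -9) = -9

Answer: -9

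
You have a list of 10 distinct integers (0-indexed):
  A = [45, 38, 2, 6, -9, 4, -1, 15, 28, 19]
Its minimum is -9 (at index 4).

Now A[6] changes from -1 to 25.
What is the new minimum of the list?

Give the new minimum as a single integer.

Old min = -9 (at index 4)
Change: A[6] -1 -> 25
Changed element was NOT the old min.
  New min = min(old_min, new_val) = min(-9, 25) = -9

Answer: -9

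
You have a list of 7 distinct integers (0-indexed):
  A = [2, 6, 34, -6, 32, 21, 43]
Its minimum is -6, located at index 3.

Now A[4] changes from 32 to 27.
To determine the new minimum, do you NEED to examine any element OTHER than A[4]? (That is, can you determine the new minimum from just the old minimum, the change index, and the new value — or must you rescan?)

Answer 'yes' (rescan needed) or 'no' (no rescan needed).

Answer: no

Derivation:
Old min = -6 at index 3
Change at index 4: 32 -> 27
Index 4 was NOT the min. New min = min(-6, 27). No rescan of other elements needed.
Needs rescan: no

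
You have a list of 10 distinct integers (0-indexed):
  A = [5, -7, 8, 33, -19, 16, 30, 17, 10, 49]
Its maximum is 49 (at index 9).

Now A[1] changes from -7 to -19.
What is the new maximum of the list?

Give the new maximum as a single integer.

Answer: 49

Derivation:
Old max = 49 (at index 9)
Change: A[1] -7 -> -19
Changed element was NOT the old max.
  New max = max(old_max, new_val) = max(49, -19) = 49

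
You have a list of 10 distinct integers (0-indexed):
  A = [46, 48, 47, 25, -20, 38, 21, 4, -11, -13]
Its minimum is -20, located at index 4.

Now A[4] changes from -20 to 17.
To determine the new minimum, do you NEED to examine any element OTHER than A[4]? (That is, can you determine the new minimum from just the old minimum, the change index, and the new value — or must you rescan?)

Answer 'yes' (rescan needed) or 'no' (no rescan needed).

Old min = -20 at index 4
Change at index 4: -20 -> 17
Index 4 WAS the min and new value 17 > old min -20. Must rescan other elements to find the new min.
Needs rescan: yes

Answer: yes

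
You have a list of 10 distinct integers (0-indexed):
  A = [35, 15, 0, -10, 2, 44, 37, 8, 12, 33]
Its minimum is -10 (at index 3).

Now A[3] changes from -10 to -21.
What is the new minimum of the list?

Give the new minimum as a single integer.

Old min = -10 (at index 3)
Change: A[3] -10 -> -21
Changed element WAS the min. Need to check: is -21 still <= all others?
  Min of remaining elements: 0
  New min = min(-21, 0) = -21

Answer: -21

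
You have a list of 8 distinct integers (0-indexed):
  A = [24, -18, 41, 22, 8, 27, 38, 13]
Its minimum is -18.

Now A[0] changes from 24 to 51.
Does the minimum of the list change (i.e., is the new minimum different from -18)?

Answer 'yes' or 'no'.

Answer: no

Derivation:
Old min = -18
Change: A[0] 24 -> 51
Changed element was NOT the min; min changes only if 51 < -18.
New min = -18; changed? no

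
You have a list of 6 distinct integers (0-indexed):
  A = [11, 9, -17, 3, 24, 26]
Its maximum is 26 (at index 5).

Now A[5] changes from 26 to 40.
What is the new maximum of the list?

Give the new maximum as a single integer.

Old max = 26 (at index 5)
Change: A[5] 26 -> 40
Changed element WAS the max -> may need rescan.
  Max of remaining elements: 24
  New max = max(40, 24) = 40

Answer: 40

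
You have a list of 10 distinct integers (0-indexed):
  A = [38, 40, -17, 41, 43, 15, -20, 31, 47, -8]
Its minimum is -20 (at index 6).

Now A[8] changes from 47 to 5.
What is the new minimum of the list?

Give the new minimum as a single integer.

Answer: -20

Derivation:
Old min = -20 (at index 6)
Change: A[8] 47 -> 5
Changed element was NOT the old min.
  New min = min(old_min, new_val) = min(-20, 5) = -20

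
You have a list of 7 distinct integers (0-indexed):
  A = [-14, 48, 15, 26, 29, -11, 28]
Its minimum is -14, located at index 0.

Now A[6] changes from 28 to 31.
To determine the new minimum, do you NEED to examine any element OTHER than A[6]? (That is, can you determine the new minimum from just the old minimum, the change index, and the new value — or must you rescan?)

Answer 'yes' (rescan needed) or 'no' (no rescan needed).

Answer: no

Derivation:
Old min = -14 at index 0
Change at index 6: 28 -> 31
Index 6 was NOT the min. New min = min(-14, 31). No rescan of other elements needed.
Needs rescan: no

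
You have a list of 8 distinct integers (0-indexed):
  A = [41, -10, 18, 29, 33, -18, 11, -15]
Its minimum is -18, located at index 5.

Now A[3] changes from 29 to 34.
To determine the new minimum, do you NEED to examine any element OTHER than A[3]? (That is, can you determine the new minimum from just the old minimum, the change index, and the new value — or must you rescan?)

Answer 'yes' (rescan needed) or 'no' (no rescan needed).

Answer: no

Derivation:
Old min = -18 at index 5
Change at index 3: 29 -> 34
Index 3 was NOT the min. New min = min(-18, 34). No rescan of other elements needed.
Needs rescan: no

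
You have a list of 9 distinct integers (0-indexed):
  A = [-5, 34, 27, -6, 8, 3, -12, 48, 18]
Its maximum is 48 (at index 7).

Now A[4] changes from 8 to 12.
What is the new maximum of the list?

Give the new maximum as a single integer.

Answer: 48

Derivation:
Old max = 48 (at index 7)
Change: A[4] 8 -> 12
Changed element was NOT the old max.
  New max = max(old_max, new_val) = max(48, 12) = 48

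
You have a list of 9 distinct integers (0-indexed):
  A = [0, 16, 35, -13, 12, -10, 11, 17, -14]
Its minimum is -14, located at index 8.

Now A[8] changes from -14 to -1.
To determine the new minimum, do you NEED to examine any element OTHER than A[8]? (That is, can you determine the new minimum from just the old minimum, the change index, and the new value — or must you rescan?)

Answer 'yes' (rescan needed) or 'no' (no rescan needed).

Old min = -14 at index 8
Change at index 8: -14 -> -1
Index 8 WAS the min and new value -1 > old min -14. Must rescan other elements to find the new min.
Needs rescan: yes

Answer: yes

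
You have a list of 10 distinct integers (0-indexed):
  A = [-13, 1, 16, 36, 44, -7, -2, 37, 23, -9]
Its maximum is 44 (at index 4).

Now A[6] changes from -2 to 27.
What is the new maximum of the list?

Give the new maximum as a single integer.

Old max = 44 (at index 4)
Change: A[6] -2 -> 27
Changed element was NOT the old max.
  New max = max(old_max, new_val) = max(44, 27) = 44

Answer: 44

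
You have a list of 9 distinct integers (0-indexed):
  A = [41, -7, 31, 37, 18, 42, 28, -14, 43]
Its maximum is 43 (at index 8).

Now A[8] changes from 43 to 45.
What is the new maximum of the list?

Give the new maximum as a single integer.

Answer: 45

Derivation:
Old max = 43 (at index 8)
Change: A[8] 43 -> 45
Changed element WAS the max -> may need rescan.
  Max of remaining elements: 42
  New max = max(45, 42) = 45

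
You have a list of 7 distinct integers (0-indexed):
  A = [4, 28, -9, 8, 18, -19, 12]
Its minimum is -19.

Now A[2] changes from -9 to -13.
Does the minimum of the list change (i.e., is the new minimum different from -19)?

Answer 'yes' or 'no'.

Old min = -19
Change: A[2] -9 -> -13
Changed element was NOT the min; min changes only if -13 < -19.
New min = -19; changed? no

Answer: no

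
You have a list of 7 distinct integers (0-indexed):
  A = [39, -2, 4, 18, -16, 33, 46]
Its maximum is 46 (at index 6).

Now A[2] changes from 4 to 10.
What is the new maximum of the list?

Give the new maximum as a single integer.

Answer: 46

Derivation:
Old max = 46 (at index 6)
Change: A[2] 4 -> 10
Changed element was NOT the old max.
  New max = max(old_max, new_val) = max(46, 10) = 46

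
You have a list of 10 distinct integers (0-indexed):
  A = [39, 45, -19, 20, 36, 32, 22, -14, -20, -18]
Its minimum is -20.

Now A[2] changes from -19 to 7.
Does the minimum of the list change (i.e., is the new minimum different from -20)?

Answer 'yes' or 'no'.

Old min = -20
Change: A[2] -19 -> 7
Changed element was NOT the min; min changes only if 7 < -20.
New min = -20; changed? no

Answer: no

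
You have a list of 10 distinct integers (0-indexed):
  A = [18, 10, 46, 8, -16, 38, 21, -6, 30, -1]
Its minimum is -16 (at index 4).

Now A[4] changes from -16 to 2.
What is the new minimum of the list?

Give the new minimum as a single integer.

Answer: -6

Derivation:
Old min = -16 (at index 4)
Change: A[4] -16 -> 2
Changed element WAS the min. Need to check: is 2 still <= all others?
  Min of remaining elements: -6
  New min = min(2, -6) = -6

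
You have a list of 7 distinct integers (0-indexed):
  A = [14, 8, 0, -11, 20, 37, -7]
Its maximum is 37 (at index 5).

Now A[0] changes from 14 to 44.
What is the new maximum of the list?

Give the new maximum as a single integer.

Answer: 44

Derivation:
Old max = 37 (at index 5)
Change: A[0] 14 -> 44
Changed element was NOT the old max.
  New max = max(old_max, new_val) = max(37, 44) = 44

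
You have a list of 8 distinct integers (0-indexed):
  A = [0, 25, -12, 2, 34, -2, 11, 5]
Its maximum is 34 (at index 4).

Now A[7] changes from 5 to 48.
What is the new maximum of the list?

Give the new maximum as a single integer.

Old max = 34 (at index 4)
Change: A[7] 5 -> 48
Changed element was NOT the old max.
  New max = max(old_max, new_val) = max(34, 48) = 48

Answer: 48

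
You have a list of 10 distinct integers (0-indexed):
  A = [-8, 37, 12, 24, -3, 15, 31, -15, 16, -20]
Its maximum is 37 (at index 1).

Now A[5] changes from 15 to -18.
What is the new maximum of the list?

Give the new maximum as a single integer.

Old max = 37 (at index 1)
Change: A[5] 15 -> -18
Changed element was NOT the old max.
  New max = max(old_max, new_val) = max(37, -18) = 37

Answer: 37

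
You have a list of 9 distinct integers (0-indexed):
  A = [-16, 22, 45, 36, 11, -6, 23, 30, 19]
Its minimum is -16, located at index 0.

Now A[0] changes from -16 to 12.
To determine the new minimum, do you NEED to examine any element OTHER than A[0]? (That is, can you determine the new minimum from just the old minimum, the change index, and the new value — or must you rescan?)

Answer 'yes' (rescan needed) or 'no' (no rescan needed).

Old min = -16 at index 0
Change at index 0: -16 -> 12
Index 0 WAS the min and new value 12 > old min -16. Must rescan other elements to find the new min.
Needs rescan: yes

Answer: yes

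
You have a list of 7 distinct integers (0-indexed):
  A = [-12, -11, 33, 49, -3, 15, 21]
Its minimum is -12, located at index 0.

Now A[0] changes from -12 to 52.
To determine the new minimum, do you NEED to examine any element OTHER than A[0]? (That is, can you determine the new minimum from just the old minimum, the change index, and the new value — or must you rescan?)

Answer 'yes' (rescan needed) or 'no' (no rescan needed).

Answer: yes

Derivation:
Old min = -12 at index 0
Change at index 0: -12 -> 52
Index 0 WAS the min and new value 52 > old min -12. Must rescan other elements to find the new min.
Needs rescan: yes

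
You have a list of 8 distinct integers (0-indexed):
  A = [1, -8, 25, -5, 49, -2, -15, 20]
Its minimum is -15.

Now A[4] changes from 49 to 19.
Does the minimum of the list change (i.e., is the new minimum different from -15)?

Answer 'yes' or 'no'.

Old min = -15
Change: A[4] 49 -> 19
Changed element was NOT the min; min changes only if 19 < -15.
New min = -15; changed? no

Answer: no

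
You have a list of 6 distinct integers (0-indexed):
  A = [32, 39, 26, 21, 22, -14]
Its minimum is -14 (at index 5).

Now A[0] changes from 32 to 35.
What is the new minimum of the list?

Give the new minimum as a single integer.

Answer: -14

Derivation:
Old min = -14 (at index 5)
Change: A[0] 32 -> 35
Changed element was NOT the old min.
  New min = min(old_min, new_val) = min(-14, 35) = -14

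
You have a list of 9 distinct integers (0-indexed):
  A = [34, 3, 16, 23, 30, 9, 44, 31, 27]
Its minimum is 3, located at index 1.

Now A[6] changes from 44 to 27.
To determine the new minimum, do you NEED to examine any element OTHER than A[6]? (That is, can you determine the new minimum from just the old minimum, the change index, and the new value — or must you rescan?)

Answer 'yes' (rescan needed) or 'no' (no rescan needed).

Answer: no

Derivation:
Old min = 3 at index 1
Change at index 6: 44 -> 27
Index 6 was NOT the min. New min = min(3, 27). No rescan of other elements needed.
Needs rescan: no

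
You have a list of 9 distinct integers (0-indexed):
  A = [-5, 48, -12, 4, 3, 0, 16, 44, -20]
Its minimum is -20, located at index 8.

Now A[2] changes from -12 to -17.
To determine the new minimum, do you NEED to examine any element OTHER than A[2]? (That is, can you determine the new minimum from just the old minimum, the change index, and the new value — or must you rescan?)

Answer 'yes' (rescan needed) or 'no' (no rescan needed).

Answer: no

Derivation:
Old min = -20 at index 8
Change at index 2: -12 -> -17
Index 2 was NOT the min. New min = min(-20, -17). No rescan of other elements needed.
Needs rescan: no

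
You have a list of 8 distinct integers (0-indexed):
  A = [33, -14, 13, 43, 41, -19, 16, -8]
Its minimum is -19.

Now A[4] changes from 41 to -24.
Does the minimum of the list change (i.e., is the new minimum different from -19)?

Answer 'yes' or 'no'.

Old min = -19
Change: A[4] 41 -> -24
Changed element was NOT the min; min changes only if -24 < -19.
New min = -24; changed? yes

Answer: yes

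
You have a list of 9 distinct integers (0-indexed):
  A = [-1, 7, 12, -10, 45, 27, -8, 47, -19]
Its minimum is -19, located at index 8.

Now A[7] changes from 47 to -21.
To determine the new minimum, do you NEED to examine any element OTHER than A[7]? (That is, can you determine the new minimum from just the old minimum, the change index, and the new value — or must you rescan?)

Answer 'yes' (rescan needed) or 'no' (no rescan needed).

Answer: no

Derivation:
Old min = -19 at index 8
Change at index 7: 47 -> -21
Index 7 was NOT the min. New min = min(-19, -21). No rescan of other elements needed.
Needs rescan: no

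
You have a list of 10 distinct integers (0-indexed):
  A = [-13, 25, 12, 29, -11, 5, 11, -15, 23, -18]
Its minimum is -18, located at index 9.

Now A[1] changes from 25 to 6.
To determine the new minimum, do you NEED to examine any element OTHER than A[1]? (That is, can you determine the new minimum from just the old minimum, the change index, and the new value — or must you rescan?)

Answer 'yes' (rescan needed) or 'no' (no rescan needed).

Answer: no

Derivation:
Old min = -18 at index 9
Change at index 1: 25 -> 6
Index 1 was NOT the min. New min = min(-18, 6). No rescan of other elements needed.
Needs rescan: no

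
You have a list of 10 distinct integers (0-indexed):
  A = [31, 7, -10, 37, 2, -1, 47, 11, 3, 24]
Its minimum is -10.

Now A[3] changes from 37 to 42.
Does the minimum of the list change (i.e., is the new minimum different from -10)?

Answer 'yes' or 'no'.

Answer: no

Derivation:
Old min = -10
Change: A[3] 37 -> 42
Changed element was NOT the min; min changes only if 42 < -10.
New min = -10; changed? no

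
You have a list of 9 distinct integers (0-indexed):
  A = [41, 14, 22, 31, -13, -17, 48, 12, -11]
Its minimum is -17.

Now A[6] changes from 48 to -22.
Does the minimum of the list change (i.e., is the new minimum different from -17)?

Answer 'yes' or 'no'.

Old min = -17
Change: A[6] 48 -> -22
Changed element was NOT the min; min changes only if -22 < -17.
New min = -22; changed? yes

Answer: yes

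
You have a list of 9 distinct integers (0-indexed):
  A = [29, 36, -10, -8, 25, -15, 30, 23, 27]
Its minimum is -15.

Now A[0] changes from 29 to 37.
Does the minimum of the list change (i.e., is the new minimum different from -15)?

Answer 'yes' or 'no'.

Answer: no

Derivation:
Old min = -15
Change: A[0] 29 -> 37
Changed element was NOT the min; min changes only if 37 < -15.
New min = -15; changed? no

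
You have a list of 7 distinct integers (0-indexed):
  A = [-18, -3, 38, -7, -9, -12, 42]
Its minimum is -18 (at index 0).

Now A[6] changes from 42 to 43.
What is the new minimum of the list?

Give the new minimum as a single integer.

Old min = -18 (at index 0)
Change: A[6] 42 -> 43
Changed element was NOT the old min.
  New min = min(old_min, new_val) = min(-18, 43) = -18

Answer: -18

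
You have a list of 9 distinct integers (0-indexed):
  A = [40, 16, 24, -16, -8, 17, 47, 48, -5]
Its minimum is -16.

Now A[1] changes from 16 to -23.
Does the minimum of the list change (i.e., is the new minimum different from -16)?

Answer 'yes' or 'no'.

Old min = -16
Change: A[1] 16 -> -23
Changed element was NOT the min; min changes only if -23 < -16.
New min = -23; changed? yes

Answer: yes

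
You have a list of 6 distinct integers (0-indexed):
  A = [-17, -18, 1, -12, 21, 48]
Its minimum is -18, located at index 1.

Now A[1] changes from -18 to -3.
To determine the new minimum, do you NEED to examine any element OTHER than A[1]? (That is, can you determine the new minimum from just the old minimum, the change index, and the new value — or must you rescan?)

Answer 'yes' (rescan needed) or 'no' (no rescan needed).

Answer: yes

Derivation:
Old min = -18 at index 1
Change at index 1: -18 -> -3
Index 1 WAS the min and new value -3 > old min -18. Must rescan other elements to find the new min.
Needs rescan: yes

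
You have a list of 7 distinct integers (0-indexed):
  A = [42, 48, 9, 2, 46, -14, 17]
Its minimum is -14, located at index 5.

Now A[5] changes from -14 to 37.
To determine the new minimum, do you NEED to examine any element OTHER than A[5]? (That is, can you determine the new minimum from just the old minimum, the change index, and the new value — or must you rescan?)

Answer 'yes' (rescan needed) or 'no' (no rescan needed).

Answer: yes

Derivation:
Old min = -14 at index 5
Change at index 5: -14 -> 37
Index 5 WAS the min and new value 37 > old min -14. Must rescan other elements to find the new min.
Needs rescan: yes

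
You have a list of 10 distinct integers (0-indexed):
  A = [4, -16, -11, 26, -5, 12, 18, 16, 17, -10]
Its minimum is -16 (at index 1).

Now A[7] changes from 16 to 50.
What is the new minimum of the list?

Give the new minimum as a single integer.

Answer: -16

Derivation:
Old min = -16 (at index 1)
Change: A[7] 16 -> 50
Changed element was NOT the old min.
  New min = min(old_min, new_val) = min(-16, 50) = -16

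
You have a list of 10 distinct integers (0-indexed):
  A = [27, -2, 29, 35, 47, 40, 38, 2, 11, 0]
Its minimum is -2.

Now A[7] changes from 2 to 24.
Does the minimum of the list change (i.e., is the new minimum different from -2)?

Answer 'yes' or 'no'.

Answer: no

Derivation:
Old min = -2
Change: A[7] 2 -> 24
Changed element was NOT the min; min changes only if 24 < -2.
New min = -2; changed? no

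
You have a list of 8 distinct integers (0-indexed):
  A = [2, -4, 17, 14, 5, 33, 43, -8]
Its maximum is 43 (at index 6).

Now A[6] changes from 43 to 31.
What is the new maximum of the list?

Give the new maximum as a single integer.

Old max = 43 (at index 6)
Change: A[6] 43 -> 31
Changed element WAS the max -> may need rescan.
  Max of remaining elements: 33
  New max = max(31, 33) = 33

Answer: 33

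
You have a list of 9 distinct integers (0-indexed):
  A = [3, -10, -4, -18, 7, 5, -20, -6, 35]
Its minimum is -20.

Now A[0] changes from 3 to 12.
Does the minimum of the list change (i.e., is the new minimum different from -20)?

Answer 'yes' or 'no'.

Answer: no

Derivation:
Old min = -20
Change: A[0] 3 -> 12
Changed element was NOT the min; min changes only if 12 < -20.
New min = -20; changed? no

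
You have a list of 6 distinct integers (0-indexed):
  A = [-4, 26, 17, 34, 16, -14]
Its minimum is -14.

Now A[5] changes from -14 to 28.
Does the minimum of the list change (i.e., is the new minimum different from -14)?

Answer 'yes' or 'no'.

Answer: yes

Derivation:
Old min = -14
Change: A[5] -14 -> 28
Changed element was the min; new min must be rechecked.
New min = -4; changed? yes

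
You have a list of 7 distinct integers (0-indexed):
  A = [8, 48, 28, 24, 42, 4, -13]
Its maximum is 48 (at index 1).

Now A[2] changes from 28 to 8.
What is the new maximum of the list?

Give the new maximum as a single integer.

Old max = 48 (at index 1)
Change: A[2] 28 -> 8
Changed element was NOT the old max.
  New max = max(old_max, new_val) = max(48, 8) = 48

Answer: 48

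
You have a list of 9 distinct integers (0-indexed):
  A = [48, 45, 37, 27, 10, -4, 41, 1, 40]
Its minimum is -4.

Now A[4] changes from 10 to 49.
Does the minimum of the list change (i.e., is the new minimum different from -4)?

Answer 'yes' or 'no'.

Answer: no

Derivation:
Old min = -4
Change: A[4] 10 -> 49
Changed element was NOT the min; min changes only if 49 < -4.
New min = -4; changed? no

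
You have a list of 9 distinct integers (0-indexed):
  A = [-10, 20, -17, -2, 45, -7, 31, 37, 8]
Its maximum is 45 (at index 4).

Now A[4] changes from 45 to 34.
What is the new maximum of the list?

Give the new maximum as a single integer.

Answer: 37

Derivation:
Old max = 45 (at index 4)
Change: A[4] 45 -> 34
Changed element WAS the max -> may need rescan.
  Max of remaining elements: 37
  New max = max(34, 37) = 37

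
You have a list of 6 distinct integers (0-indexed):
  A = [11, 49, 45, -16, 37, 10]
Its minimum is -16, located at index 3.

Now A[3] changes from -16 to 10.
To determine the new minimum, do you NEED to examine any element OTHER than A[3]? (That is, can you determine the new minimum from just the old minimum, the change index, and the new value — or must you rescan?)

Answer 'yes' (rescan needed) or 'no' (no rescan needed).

Answer: yes

Derivation:
Old min = -16 at index 3
Change at index 3: -16 -> 10
Index 3 WAS the min and new value 10 > old min -16. Must rescan other elements to find the new min.
Needs rescan: yes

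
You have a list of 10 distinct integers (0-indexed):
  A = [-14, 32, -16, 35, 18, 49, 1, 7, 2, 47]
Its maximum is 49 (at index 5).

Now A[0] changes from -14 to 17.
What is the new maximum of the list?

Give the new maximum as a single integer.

Answer: 49

Derivation:
Old max = 49 (at index 5)
Change: A[0] -14 -> 17
Changed element was NOT the old max.
  New max = max(old_max, new_val) = max(49, 17) = 49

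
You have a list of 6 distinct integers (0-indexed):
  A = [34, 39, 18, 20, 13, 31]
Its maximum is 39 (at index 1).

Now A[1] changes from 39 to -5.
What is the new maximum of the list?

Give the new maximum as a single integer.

Old max = 39 (at index 1)
Change: A[1] 39 -> -5
Changed element WAS the max -> may need rescan.
  Max of remaining elements: 34
  New max = max(-5, 34) = 34

Answer: 34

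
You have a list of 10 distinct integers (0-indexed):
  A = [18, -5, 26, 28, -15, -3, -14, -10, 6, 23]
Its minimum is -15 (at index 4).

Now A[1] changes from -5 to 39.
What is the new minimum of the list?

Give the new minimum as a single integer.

Answer: -15

Derivation:
Old min = -15 (at index 4)
Change: A[1] -5 -> 39
Changed element was NOT the old min.
  New min = min(old_min, new_val) = min(-15, 39) = -15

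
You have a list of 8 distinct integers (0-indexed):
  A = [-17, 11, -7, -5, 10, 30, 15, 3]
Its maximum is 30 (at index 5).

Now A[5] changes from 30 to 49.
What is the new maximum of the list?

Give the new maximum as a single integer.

Answer: 49

Derivation:
Old max = 30 (at index 5)
Change: A[5] 30 -> 49
Changed element WAS the max -> may need rescan.
  Max of remaining elements: 15
  New max = max(49, 15) = 49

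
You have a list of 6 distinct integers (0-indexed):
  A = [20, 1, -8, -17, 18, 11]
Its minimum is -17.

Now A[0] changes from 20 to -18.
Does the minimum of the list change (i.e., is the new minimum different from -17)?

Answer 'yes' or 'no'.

Old min = -17
Change: A[0] 20 -> -18
Changed element was NOT the min; min changes only if -18 < -17.
New min = -18; changed? yes

Answer: yes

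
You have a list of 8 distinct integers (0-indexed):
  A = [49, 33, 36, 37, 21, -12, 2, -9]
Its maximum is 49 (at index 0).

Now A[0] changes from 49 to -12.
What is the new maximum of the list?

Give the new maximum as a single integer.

Answer: 37

Derivation:
Old max = 49 (at index 0)
Change: A[0] 49 -> -12
Changed element WAS the max -> may need rescan.
  Max of remaining elements: 37
  New max = max(-12, 37) = 37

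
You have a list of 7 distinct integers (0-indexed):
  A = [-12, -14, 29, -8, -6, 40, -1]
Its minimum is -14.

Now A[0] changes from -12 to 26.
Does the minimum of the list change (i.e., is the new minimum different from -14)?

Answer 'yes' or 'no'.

Answer: no

Derivation:
Old min = -14
Change: A[0] -12 -> 26
Changed element was NOT the min; min changes only if 26 < -14.
New min = -14; changed? no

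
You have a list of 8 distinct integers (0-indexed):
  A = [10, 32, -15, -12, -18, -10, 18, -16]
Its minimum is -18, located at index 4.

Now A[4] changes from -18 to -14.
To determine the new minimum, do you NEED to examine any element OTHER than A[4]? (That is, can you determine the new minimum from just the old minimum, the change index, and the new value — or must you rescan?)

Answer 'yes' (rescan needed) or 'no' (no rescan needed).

Answer: yes

Derivation:
Old min = -18 at index 4
Change at index 4: -18 -> -14
Index 4 WAS the min and new value -14 > old min -18. Must rescan other elements to find the new min.
Needs rescan: yes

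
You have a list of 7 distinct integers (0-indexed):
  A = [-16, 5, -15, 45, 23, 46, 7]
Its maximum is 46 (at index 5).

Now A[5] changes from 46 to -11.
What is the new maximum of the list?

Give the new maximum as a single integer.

Answer: 45

Derivation:
Old max = 46 (at index 5)
Change: A[5] 46 -> -11
Changed element WAS the max -> may need rescan.
  Max of remaining elements: 45
  New max = max(-11, 45) = 45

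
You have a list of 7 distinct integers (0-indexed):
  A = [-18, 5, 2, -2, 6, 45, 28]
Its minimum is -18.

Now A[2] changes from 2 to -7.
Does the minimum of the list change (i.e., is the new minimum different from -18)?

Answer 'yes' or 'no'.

Answer: no

Derivation:
Old min = -18
Change: A[2] 2 -> -7
Changed element was NOT the min; min changes only if -7 < -18.
New min = -18; changed? no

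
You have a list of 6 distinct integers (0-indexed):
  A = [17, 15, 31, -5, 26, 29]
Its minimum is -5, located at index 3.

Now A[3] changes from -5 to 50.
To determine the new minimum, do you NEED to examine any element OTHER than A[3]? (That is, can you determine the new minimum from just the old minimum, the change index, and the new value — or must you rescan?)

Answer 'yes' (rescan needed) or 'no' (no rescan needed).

Old min = -5 at index 3
Change at index 3: -5 -> 50
Index 3 WAS the min and new value 50 > old min -5. Must rescan other elements to find the new min.
Needs rescan: yes

Answer: yes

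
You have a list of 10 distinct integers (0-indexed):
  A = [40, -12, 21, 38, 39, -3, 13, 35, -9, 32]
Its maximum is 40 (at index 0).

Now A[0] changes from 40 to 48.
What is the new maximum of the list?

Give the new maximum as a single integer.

Answer: 48

Derivation:
Old max = 40 (at index 0)
Change: A[0] 40 -> 48
Changed element WAS the max -> may need rescan.
  Max of remaining elements: 39
  New max = max(48, 39) = 48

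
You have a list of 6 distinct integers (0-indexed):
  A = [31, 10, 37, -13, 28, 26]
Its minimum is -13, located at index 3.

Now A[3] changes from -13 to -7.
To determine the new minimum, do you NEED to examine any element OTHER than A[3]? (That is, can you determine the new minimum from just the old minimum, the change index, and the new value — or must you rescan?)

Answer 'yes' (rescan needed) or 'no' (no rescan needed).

Answer: yes

Derivation:
Old min = -13 at index 3
Change at index 3: -13 -> -7
Index 3 WAS the min and new value -7 > old min -13. Must rescan other elements to find the new min.
Needs rescan: yes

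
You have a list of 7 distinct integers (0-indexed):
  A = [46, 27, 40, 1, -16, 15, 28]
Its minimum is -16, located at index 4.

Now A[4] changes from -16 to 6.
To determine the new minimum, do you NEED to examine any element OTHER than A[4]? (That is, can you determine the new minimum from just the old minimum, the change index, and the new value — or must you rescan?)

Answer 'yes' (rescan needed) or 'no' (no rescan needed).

Answer: yes

Derivation:
Old min = -16 at index 4
Change at index 4: -16 -> 6
Index 4 WAS the min and new value 6 > old min -16. Must rescan other elements to find the new min.
Needs rescan: yes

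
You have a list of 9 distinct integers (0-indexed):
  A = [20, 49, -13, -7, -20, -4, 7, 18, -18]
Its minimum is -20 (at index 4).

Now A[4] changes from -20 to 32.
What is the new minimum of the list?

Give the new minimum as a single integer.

Answer: -18

Derivation:
Old min = -20 (at index 4)
Change: A[4] -20 -> 32
Changed element WAS the min. Need to check: is 32 still <= all others?
  Min of remaining elements: -18
  New min = min(32, -18) = -18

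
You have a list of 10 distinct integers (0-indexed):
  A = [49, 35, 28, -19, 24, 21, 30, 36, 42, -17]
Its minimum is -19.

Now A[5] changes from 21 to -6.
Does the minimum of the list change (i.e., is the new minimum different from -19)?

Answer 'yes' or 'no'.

Old min = -19
Change: A[5] 21 -> -6
Changed element was NOT the min; min changes only if -6 < -19.
New min = -19; changed? no

Answer: no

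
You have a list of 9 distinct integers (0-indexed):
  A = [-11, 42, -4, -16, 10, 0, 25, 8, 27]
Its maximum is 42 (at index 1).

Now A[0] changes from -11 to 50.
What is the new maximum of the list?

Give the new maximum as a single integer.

Old max = 42 (at index 1)
Change: A[0] -11 -> 50
Changed element was NOT the old max.
  New max = max(old_max, new_val) = max(42, 50) = 50

Answer: 50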